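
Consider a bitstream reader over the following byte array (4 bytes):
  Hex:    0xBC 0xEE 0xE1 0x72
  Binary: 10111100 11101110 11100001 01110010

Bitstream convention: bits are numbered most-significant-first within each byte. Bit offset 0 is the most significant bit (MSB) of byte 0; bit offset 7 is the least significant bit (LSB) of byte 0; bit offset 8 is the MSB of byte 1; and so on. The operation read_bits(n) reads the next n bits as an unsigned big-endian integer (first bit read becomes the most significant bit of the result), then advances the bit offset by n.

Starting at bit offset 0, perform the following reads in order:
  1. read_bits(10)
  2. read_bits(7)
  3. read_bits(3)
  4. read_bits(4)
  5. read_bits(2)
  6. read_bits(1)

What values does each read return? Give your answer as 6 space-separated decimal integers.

Answer: 755 93 6 1 1 1

Derivation:
Read 1: bits[0:10] width=10 -> value=755 (bin 1011110011); offset now 10 = byte 1 bit 2; 22 bits remain
Read 2: bits[10:17] width=7 -> value=93 (bin 1011101); offset now 17 = byte 2 bit 1; 15 bits remain
Read 3: bits[17:20] width=3 -> value=6 (bin 110); offset now 20 = byte 2 bit 4; 12 bits remain
Read 4: bits[20:24] width=4 -> value=1 (bin 0001); offset now 24 = byte 3 bit 0; 8 bits remain
Read 5: bits[24:26] width=2 -> value=1 (bin 01); offset now 26 = byte 3 bit 2; 6 bits remain
Read 6: bits[26:27] width=1 -> value=1 (bin 1); offset now 27 = byte 3 bit 3; 5 bits remain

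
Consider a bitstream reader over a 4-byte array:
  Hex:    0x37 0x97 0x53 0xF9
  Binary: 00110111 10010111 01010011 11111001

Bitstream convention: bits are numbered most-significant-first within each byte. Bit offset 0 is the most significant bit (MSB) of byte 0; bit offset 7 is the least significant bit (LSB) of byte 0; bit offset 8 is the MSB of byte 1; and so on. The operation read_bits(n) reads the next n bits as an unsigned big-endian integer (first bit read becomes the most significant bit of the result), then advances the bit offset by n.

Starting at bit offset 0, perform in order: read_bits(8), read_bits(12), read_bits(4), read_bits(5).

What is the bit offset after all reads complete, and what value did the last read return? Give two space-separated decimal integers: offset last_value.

Answer: 29 31

Derivation:
Read 1: bits[0:8] width=8 -> value=55 (bin 00110111); offset now 8 = byte 1 bit 0; 24 bits remain
Read 2: bits[8:20] width=12 -> value=2421 (bin 100101110101); offset now 20 = byte 2 bit 4; 12 bits remain
Read 3: bits[20:24] width=4 -> value=3 (bin 0011); offset now 24 = byte 3 bit 0; 8 bits remain
Read 4: bits[24:29] width=5 -> value=31 (bin 11111); offset now 29 = byte 3 bit 5; 3 bits remain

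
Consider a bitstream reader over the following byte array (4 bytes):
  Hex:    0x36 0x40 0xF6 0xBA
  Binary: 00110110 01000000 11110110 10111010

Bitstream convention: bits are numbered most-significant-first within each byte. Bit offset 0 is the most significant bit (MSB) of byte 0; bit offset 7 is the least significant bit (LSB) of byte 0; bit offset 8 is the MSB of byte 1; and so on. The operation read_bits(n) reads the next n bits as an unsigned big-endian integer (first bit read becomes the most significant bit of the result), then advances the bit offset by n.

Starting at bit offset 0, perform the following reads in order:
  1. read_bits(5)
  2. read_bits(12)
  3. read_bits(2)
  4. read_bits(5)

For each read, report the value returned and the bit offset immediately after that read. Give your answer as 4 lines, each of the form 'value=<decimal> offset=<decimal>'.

Answer: value=6 offset=5
value=3201 offset=17
value=3 offset=19
value=22 offset=24

Derivation:
Read 1: bits[0:5] width=5 -> value=6 (bin 00110); offset now 5 = byte 0 bit 5; 27 bits remain
Read 2: bits[5:17] width=12 -> value=3201 (bin 110010000001); offset now 17 = byte 2 bit 1; 15 bits remain
Read 3: bits[17:19] width=2 -> value=3 (bin 11); offset now 19 = byte 2 bit 3; 13 bits remain
Read 4: bits[19:24] width=5 -> value=22 (bin 10110); offset now 24 = byte 3 bit 0; 8 bits remain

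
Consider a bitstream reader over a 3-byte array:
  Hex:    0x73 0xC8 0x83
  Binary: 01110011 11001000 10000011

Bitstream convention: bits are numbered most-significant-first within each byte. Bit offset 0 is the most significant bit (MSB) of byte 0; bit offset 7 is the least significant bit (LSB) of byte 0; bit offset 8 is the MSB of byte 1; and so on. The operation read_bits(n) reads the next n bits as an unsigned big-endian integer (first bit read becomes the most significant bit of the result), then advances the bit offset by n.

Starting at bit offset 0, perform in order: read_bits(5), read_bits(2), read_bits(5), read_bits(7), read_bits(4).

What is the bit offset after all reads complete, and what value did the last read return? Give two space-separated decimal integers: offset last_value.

Answer: 23 1

Derivation:
Read 1: bits[0:5] width=5 -> value=14 (bin 01110); offset now 5 = byte 0 bit 5; 19 bits remain
Read 2: bits[5:7] width=2 -> value=1 (bin 01); offset now 7 = byte 0 bit 7; 17 bits remain
Read 3: bits[7:12] width=5 -> value=28 (bin 11100); offset now 12 = byte 1 bit 4; 12 bits remain
Read 4: bits[12:19] width=7 -> value=68 (bin 1000100); offset now 19 = byte 2 bit 3; 5 bits remain
Read 5: bits[19:23] width=4 -> value=1 (bin 0001); offset now 23 = byte 2 bit 7; 1 bits remain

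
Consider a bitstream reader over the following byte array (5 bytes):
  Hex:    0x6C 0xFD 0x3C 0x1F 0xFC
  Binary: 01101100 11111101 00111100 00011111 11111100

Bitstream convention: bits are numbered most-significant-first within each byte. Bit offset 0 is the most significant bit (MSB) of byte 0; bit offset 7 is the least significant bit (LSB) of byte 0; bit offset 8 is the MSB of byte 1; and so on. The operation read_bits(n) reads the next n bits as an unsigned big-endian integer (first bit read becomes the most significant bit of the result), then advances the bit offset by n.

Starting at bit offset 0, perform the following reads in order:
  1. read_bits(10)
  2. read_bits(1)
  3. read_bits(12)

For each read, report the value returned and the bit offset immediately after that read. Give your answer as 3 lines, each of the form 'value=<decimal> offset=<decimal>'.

Read 1: bits[0:10] width=10 -> value=435 (bin 0110110011); offset now 10 = byte 1 bit 2; 30 bits remain
Read 2: bits[10:11] width=1 -> value=1 (bin 1); offset now 11 = byte 1 bit 3; 29 bits remain
Read 3: bits[11:23] width=12 -> value=3742 (bin 111010011110); offset now 23 = byte 2 bit 7; 17 bits remain

Answer: value=435 offset=10
value=1 offset=11
value=3742 offset=23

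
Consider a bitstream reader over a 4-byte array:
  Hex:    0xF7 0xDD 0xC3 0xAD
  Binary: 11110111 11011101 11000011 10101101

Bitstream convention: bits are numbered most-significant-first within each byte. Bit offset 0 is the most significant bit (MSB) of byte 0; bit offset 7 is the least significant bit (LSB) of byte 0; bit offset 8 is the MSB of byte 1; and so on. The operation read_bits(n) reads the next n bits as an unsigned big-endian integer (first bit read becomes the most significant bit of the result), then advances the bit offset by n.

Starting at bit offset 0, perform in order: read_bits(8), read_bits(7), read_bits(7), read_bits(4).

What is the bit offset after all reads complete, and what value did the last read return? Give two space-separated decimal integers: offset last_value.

Answer: 26 14

Derivation:
Read 1: bits[0:8] width=8 -> value=247 (bin 11110111); offset now 8 = byte 1 bit 0; 24 bits remain
Read 2: bits[8:15] width=7 -> value=110 (bin 1101110); offset now 15 = byte 1 bit 7; 17 bits remain
Read 3: bits[15:22] width=7 -> value=112 (bin 1110000); offset now 22 = byte 2 bit 6; 10 bits remain
Read 4: bits[22:26] width=4 -> value=14 (bin 1110); offset now 26 = byte 3 bit 2; 6 bits remain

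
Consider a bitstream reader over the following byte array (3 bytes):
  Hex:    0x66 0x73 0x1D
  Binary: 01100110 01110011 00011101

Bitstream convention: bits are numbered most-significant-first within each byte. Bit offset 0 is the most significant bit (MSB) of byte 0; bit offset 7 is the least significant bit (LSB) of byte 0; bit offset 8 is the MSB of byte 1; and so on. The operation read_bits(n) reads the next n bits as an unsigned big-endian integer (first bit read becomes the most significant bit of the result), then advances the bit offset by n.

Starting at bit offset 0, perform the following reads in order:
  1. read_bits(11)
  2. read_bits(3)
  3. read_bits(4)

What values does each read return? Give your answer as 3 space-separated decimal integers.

Read 1: bits[0:11] width=11 -> value=819 (bin 01100110011); offset now 11 = byte 1 bit 3; 13 bits remain
Read 2: bits[11:14] width=3 -> value=4 (bin 100); offset now 14 = byte 1 bit 6; 10 bits remain
Read 3: bits[14:18] width=4 -> value=12 (bin 1100); offset now 18 = byte 2 bit 2; 6 bits remain

Answer: 819 4 12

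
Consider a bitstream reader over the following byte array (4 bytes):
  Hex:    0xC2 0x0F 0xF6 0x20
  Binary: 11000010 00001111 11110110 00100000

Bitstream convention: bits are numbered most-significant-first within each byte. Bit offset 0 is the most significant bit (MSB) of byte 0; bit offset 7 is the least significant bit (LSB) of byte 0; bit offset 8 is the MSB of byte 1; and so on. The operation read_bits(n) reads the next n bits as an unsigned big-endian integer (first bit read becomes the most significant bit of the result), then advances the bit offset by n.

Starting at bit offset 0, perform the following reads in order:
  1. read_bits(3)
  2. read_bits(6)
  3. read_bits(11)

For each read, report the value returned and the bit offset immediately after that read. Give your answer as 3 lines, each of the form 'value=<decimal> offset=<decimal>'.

Answer: value=6 offset=3
value=4 offset=9
value=255 offset=20

Derivation:
Read 1: bits[0:3] width=3 -> value=6 (bin 110); offset now 3 = byte 0 bit 3; 29 bits remain
Read 2: bits[3:9] width=6 -> value=4 (bin 000100); offset now 9 = byte 1 bit 1; 23 bits remain
Read 3: bits[9:20] width=11 -> value=255 (bin 00011111111); offset now 20 = byte 2 bit 4; 12 bits remain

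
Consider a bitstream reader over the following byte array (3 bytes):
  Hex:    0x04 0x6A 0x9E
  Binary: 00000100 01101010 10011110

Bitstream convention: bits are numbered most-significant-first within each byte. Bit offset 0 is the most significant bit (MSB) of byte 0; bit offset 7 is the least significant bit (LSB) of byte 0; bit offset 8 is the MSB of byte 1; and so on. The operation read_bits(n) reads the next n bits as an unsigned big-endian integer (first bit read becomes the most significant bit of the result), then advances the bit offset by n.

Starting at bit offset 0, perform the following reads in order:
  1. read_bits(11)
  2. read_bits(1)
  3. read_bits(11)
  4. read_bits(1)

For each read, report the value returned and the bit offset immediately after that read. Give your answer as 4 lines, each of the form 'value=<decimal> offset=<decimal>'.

Answer: value=35 offset=11
value=0 offset=12
value=1359 offset=23
value=0 offset=24

Derivation:
Read 1: bits[0:11] width=11 -> value=35 (bin 00000100011); offset now 11 = byte 1 bit 3; 13 bits remain
Read 2: bits[11:12] width=1 -> value=0 (bin 0); offset now 12 = byte 1 bit 4; 12 bits remain
Read 3: bits[12:23] width=11 -> value=1359 (bin 10101001111); offset now 23 = byte 2 bit 7; 1 bits remain
Read 4: bits[23:24] width=1 -> value=0 (bin 0); offset now 24 = byte 3 bit 0; 0 bits remain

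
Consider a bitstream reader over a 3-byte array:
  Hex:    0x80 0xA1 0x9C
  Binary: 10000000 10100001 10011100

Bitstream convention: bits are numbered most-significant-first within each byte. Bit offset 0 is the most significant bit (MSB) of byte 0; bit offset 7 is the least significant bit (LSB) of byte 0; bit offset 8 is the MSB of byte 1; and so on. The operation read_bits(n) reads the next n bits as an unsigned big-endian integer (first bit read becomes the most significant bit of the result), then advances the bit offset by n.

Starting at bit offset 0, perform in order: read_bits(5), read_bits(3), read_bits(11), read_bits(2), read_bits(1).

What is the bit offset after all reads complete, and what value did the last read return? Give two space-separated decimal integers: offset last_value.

Answer: 22 1

Derivation:
Read 1: bits[0:5] width=5 -> value=16 (bin 10000); offset now 5 = byte 0 bit 5; 19 bits remain
Read 2: bits[5:8] width=3 -> value=0 (bin 000); offset now 8 = byte 1 bit 0; 16 bits remain
Read 3: bits[8:19] width=11 -> value=1292 (bin 10100001100); offset now 19 = byte 2 bit 3; 5 bits remain
Read 4: bits[19:21] width=2 -> value=3 (bin 11); offset now 21 = byte 2 bit 5; 3 bits remain
Read 5: bits[21:22] width=1 -> value=1 (bin 1); offset now 22 = byte 2 bit 6; 2 bits remain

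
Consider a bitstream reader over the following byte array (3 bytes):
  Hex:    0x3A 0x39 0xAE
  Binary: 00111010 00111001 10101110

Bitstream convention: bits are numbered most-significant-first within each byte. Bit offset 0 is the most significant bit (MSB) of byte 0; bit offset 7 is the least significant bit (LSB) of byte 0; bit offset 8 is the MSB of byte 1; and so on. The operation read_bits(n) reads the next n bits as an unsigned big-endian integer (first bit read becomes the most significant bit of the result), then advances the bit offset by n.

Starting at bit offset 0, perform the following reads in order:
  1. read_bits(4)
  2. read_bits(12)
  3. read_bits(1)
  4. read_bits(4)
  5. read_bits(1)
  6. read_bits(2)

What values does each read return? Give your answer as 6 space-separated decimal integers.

Answer: 3 2617 1 5 1 2

Derivation:
Read 1: bits[0:4] width=4 -> value=3 (bin 0011); offset now 4 = byte 0 bit 4; 20 bits remain
Read 2: bits[4:16] width=12 -> value=2617 (bin 101000111001); offset now 16 = byte 2 bit 0; 8 bits remain
Read 3: bits[16:17] width=1 -> value=1 (bin 1); offset now 17 = byte 2 bit 1; 7 bits remain
Read 4: bits[17:21] width=4 -> value=5 (bin 0101); offset now 21 = byte 2 bit 5; 3 bits remain
Read 5: bits[21:22] width=1 -> value=1 (bin 1); offset now 22 = byte 2 bit 6; 2 bits remain
Read 6: bits[22:24] width=2 -> value=2 (bin 10); offset now 24 = byte 3 bit 0; 0 bits remain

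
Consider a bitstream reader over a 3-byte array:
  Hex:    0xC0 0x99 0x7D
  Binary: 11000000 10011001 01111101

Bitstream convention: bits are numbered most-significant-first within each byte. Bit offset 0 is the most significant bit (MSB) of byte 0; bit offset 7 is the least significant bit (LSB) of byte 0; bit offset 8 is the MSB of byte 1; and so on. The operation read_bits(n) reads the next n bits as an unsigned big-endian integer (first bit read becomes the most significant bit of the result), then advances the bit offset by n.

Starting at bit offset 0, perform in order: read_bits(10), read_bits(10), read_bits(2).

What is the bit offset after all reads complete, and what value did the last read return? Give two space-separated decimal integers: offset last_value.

Answer: 22 3

Derivation:
Read 1: bits[0:10] width=10 -> value=770 (bin 1100000010); offset now 10 = byte 1 bit 2; 14 bits remain
Read 2: bits[10:20] width=10 -> value=407 (bin 0110010111); offset now 20 = byte 2 bit 4; 4 bits remain
Read 3: bits[20:22] width=2 -> value=3 (bin 11); offset now 22 = byte 2 bit 6; 2 bits remain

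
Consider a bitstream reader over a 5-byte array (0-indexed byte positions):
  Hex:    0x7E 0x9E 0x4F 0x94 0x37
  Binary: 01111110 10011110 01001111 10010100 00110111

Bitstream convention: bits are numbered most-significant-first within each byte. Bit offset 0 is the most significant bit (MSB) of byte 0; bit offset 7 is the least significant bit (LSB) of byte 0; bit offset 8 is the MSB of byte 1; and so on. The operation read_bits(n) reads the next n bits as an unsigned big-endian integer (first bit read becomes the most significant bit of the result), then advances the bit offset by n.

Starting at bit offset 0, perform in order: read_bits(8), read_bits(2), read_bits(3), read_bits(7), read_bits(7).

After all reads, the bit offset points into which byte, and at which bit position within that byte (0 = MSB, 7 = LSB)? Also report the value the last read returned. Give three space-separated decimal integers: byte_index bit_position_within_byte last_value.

Answer: 3 3 124

Derivation:
Read 1: bits[0:8] width=8 -> value=126 (bin 01111110); offset now 8 = byte 1 bit 0; 32 bits remain
Read 2: bits[8:10] width=2 -> value=2 (bin 10); offset now 10 = byte 1 bit 2; 30 bits remain
Read 3: bits[10:13] width=3 -> value=3 (bin 011); offset now 13 = byte 1 bit 5; 27 bits remain
Read 4: bits[13:20] width=7 -> value=100 (bin 1100100); offset now 20 = byte 2 bit 4; 20 bits remain
Read 5: bits[20:27] width=7 -> value=124 (bin 1111100); offset now 27 = byte 3 bit 3; 13 bits remain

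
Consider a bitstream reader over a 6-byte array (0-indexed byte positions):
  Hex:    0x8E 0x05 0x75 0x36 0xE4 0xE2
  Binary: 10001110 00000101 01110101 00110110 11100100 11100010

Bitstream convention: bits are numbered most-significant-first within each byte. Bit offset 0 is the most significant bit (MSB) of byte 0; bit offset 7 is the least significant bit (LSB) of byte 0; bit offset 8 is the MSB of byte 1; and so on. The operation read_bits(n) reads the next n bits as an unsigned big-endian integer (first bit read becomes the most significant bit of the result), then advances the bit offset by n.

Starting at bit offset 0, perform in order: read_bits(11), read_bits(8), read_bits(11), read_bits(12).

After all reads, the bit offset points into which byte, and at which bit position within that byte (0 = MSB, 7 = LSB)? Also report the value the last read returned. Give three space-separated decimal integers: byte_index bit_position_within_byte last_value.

Answer: 5 2 2963

Derivation:
Read 1: bits[0:11] width=11 -> value=1136 (bin 10001110000); offset now 11 = byte 1 bit 3; 37 bits remain
Read 2: bits[11:19] width=8 -> value=43 (bin 00101011); offset now 19 = byte 2 bit 3; 29 bits remain
Read 3: bits[19:30] width=11 -> value=1357 (bin 10101001101); offset now 30 = byte 3 bit 6; 18 bits remain
Read 4: bits[30:42] width=12 -> value=2963 (bin 101110010011); offset now 42 = byte 5 bit 2; 6 bits remain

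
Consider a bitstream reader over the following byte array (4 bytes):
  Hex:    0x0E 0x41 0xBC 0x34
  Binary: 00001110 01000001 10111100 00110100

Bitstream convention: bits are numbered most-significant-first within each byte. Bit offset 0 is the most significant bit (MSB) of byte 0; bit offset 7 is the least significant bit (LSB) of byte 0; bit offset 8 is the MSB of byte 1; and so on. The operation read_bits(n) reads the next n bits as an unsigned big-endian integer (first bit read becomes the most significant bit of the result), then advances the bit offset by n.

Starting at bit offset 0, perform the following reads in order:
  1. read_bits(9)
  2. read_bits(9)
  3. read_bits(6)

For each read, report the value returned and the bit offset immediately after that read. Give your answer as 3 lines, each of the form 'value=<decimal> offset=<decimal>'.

Read 1: bits[0:9] width=9 -> value=28 (bin 000011100); offset now 9 = byte 1 bit 1; 23 bits remain
Read 2: bits[9:18] width=9 -> value=262 (bin 100000110); offset now 18 = byte 2 bit 2; 14 bits remain
Read 3: bits[18:24] width=6 -> value=60 (bin 111100); offset now 24 = byte 3 bit 0; 8 bits remain

Answer: value=28 offset=9
value=262 offset=18
value=60 offset=24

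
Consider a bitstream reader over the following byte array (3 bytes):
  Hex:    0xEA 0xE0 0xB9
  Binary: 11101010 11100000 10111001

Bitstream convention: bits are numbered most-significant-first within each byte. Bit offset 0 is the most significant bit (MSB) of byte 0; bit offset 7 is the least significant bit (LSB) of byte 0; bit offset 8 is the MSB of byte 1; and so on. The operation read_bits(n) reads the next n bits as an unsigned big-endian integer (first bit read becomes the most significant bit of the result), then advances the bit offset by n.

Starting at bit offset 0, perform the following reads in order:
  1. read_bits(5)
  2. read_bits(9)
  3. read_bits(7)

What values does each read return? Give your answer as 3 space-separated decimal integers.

Read 1: bits[0:5] width=5 -> value=29 (bin 11101); offset now 5 = byte 0 bit 5; 19 bits remain
Read 2: bits[5:14] width=9 -> value=184 (bin 010111000); offset now 14 = byte 1 bit 6; 10 bits remain
Read 3: bits[14:21] width=7 -> value=23 (bin 0010111); offset now 21 = byte 2 bit 5; 3 bits remain

Answer: 29 184 23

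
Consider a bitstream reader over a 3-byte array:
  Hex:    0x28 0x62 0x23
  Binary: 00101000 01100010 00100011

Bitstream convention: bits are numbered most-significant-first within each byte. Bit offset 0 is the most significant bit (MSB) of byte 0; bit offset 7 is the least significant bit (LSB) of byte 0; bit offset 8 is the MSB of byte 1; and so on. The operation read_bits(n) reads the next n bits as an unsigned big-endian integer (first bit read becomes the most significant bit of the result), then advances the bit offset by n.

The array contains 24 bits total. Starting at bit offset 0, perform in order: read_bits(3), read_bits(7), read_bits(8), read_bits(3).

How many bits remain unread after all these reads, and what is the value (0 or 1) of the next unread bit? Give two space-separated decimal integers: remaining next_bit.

Answer: 3 0

Derivation:
Read 1: bits[0:3] width=3 -> value=1 (bin 001); offset now 3 = byte 0 bit 3; 21 bits remain
Read 2: bits[3:10] width=7 -> value=33 (bin 0100001); offset now 10 = byte 1 bit 2; 14 bits remain
Read 3: bits[10:18] width=8 -> value=136 (bin 10001000); offset now 18 = byte 2 bit 2; 6 bits remain
Read 4: bits[18:21] width=3 -> value=4 (bin 100); offset now 21 = byte 2 bit 5; 3 bits remain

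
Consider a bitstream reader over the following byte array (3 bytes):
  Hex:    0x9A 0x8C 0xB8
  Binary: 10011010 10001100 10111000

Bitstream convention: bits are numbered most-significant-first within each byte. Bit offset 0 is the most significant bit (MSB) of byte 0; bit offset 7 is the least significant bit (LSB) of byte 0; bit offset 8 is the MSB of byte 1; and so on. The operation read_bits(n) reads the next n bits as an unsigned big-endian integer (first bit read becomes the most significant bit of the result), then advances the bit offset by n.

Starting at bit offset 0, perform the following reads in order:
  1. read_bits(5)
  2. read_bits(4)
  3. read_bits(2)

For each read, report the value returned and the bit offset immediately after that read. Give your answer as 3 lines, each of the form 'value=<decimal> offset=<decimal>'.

Answer: value=19 offset=5
value=5 offset=9
value=0 offset=11

Derivation:
Read 1: bits[0:5] width=5 -> value=19 (bin 10011); offset now 5 = byte 0 bit 5; 19 bits remain
Read 2: bits[5:9] width=4 -> value=5 (bin 0101); offset now 9 = byte 1 bit 1; 15 bits remain
Read 3: bits[9:11] width=2 -> value=0 (bin 00); offset now 11 = byte 1 bit 3; 13 bits remain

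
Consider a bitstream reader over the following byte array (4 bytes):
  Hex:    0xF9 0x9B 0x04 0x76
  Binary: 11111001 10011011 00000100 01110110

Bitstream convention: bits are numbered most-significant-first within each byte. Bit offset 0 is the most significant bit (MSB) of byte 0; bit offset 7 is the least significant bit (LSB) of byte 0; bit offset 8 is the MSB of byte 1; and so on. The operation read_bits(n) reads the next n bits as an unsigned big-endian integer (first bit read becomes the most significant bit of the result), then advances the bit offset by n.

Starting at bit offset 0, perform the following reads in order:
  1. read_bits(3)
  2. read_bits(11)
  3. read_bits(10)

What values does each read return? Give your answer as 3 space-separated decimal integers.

Answer: 7 1638 772

Derivation:
Read 1: bits[0:3] width=3 -> value=7 (bin 111); offset now 3 = byte 0 bit 3; 29 bits remain
Read 2: bits[3:14] width=11 -> value=1638 (bin 11001100110); offset now 14 = byte 1 bit 6; 18 bits remain
Read 3: bits[14:24] width=10 -> value=772 (bin 1100000100); offset now 24 = byte 3 bit 0; 8 bits remain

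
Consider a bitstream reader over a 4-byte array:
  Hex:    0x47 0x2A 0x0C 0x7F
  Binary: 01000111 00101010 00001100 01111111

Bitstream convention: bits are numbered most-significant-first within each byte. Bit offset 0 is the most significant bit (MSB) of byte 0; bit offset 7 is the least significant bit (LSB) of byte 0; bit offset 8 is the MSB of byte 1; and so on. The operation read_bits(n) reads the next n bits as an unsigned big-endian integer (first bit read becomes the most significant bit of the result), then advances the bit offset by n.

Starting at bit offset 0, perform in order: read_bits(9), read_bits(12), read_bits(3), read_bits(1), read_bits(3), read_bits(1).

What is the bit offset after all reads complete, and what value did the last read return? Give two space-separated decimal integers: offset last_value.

Read 1: bits[0:9] width=9 -> value=142 (bin 010001110); offset now 9 = byte 1 bit 1; 23 bits remain
Read 2: bits[9:21] width=12 -> value=1345 (bin 010101000001); offset now 21 = byte 2 bit 5; 11 bits remain
Read 3: bits[21:24] width=3 -> value=4 (bin 100); offset now 24 = byte 3 bit 0; 8 bits remain
Read 4: bits[24:25] width=1 -> value=0 (bin 0); offset now 25 = byte 3 bit 1; 7 bits remain
Read 5: bits[25:28] width=3 -> value=7 (bin 111); offset now 28 = byte 3 bit 4; 4 bits remain
Read 6: bits[28:29] width=1 -> value=1 (bin 1); offset now 29 = byte 3 bit 5; 3 bits remain

Answer: 29 1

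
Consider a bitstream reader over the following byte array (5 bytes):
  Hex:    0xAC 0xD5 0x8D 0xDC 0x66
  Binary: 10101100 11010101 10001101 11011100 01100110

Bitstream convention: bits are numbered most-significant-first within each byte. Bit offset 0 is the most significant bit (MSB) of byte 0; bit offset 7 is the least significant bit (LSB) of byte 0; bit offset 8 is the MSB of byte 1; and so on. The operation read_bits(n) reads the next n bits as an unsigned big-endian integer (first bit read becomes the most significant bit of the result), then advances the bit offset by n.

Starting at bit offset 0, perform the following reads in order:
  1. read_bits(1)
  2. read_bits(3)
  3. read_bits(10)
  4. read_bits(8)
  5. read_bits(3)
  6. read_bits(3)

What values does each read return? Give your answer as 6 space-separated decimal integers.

Answer: 1 2 821 99 3 5

Derivation:
Read 1: bits[0:1] width=1 -> value=1 (bin 1); offset now 1 = byte 0 bit 1; 39 bits remain
Read 2: bits[1:4] width=3 -> value=2 (bin 010); offset now 4 = byte 0 bit 4; 36 bits remain
Read 3: bits[4:14] width=10 -> value=821 (bin 1100110101); offset now 14 = byte 1 bit 6; 26 bits remain
Read 4: bits[14:22] width=8 -> value=99 (bin 01100011); offset now 22 = byte 2 bit 6; 18 bits remain
Read 5: bits[22:25] width=3 -> value=3 (bin 011); offset now 25 = byte 3 bit 1; 15 bits remain
Read 6: bits[25:28] width=3 -> value=5 (bin 101); offset now 28 = byte 3 bit 4; 12 bits remain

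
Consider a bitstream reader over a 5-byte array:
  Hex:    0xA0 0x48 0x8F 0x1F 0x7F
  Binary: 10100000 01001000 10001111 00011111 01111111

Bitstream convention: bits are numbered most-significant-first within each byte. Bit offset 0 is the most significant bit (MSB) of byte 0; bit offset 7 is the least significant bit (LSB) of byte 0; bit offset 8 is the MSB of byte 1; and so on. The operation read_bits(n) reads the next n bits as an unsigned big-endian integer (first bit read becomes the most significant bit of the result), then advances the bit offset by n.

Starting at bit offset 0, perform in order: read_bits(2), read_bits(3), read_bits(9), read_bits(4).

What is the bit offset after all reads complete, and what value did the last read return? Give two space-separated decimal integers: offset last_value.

Answer: 18 2

Derivation:
Read 1: bits[0:2] width=2 -> value=2 (bin 10); offset now 2 = byte 0 bit 2; 38 bits remain
Read 2: bits[2:5] width=3 -> value=4 (bin 100); offset now 5 = byte 0 bit 5; 35 bits remain
Read 3: bits[5:14] width=9 -> value=18 (bin 000010010); offset now 14 = byte 1 bit 6; 26 bits remain
Read 4: bits[14:18] width=4 -> value=2 (bin 0010); offset now 18 = byte 2 bit 2; 22 bits remain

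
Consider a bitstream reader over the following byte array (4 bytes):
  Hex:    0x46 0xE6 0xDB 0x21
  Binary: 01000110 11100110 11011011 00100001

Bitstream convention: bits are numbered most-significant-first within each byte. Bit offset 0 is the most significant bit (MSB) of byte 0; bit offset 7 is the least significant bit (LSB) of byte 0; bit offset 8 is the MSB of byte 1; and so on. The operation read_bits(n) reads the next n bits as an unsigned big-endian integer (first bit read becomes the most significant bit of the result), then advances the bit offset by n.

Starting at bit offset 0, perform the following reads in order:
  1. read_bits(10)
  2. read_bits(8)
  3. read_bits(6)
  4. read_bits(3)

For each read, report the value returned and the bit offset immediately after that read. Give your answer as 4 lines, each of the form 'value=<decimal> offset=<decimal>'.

Answer: value=283 offset=10
value=155 offset=18
value=27 offset=24
value=1 offset=27

Derivation:
Read 1: bits[0:10] width=10 -> value=283 (bin 0100011011); offset now 10 = byte 1 bit 2; 22 bits remain
Read 2: bits[10:18] width=8 -> value=155 (bin 10011011); offset now 18 = byte 2 bit 2; 14 bits remain
Read 3: bits[18:24] width=6 -> value=27 (bin 011011); offset now 24 = byte 3 bit 0; 8 bits remain
Read 4: bits[24:27] width=3 -> value=1 (bin 001); offset now 27 = byte 3 bit 3; 5 bits remain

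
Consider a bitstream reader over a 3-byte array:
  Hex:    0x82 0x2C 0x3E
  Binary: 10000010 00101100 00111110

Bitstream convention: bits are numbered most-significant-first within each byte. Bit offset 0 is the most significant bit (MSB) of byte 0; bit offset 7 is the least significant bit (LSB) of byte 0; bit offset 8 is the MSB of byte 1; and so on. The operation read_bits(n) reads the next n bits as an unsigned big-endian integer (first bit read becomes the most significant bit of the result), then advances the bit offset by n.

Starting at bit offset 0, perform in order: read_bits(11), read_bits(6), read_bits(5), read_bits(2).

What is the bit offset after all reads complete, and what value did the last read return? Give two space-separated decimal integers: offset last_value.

Read 1: bits[0:11] width=11 -> value=1041 (bin 10000010001); offset now 11 = byte 1 bit 3; 13 bits remain
Read 2: bits[11:17] width=6 -> value=24 (bin 011000); offset now 17 = byte 2 bit 1; 7 bits remain
Read 3: bits[17:22] width=5 -> value=15 (bin 01111); offset now 22 = byte 2 bit 6; 2 bits remain
Read 4: bits[22:24] width=2 -> value=2 (bin 10); offset now 24 = byte 3 bit 0; 0 bits remain

Answer: 24 2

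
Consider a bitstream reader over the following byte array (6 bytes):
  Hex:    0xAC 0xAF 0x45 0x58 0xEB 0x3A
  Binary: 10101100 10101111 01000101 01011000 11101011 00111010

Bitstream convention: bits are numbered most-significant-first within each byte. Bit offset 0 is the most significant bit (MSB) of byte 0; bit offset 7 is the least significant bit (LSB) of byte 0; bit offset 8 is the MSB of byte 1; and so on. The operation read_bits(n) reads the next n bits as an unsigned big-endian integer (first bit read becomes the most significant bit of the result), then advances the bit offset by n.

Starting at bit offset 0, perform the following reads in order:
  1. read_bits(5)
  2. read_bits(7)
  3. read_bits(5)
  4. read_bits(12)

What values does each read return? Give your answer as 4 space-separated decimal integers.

Answer: 21 74 30 2219

Derivation:
Read 1: bits[0:5] width=5 -> value=21 (bin 10101); offset now 5 = byte 0 bit 5; 43 bits remain
Read 2: bits[5:12] width=7 -> value=74 (bin 1001010); offset now 12 = byte 1 bit 4; 36 bits remain
Read 3: bits[12:17] width=5 -> value=30 (bin 11110); offset now 17 = byte 2 bit 1; 31 bits remain
Read 4: bits[17:29] width=12 -> value=2219 (bin 100010101011); offset now 29 = byte 3 bit 5; 19 bits remain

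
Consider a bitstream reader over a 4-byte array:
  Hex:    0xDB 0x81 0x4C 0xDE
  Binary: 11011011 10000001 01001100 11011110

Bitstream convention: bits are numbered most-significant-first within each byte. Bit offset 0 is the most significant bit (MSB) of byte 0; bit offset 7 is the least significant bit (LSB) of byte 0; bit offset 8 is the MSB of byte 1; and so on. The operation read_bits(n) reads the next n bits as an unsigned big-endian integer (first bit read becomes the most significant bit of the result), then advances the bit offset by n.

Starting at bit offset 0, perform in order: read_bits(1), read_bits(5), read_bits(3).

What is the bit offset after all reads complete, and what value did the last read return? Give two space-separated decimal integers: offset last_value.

Answer: 9 7

Derivation:
Read 1: bits[0:1] width=1 -> value=1 (bin 1); offset now 1 = byte 0 bit 1; 31 bits remain
Read 2: bits[1:6] width=5 -> value=22 (bin 10110); offset now 6 = byte 0 bit 6; 26 bits remain
Read 3: bits[6:9] width=3 -> value=7 (bin 111); offset now 9 = byte 1 bit 1; 23 bits remain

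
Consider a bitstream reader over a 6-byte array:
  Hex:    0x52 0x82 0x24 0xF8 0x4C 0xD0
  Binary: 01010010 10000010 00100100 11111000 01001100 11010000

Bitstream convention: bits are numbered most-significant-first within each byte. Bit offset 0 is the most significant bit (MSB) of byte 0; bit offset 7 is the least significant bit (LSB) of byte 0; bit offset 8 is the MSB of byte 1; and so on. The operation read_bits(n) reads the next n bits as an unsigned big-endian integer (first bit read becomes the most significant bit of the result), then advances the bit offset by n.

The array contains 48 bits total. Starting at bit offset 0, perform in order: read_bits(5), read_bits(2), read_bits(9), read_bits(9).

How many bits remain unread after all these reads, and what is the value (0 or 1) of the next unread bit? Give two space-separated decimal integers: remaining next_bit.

Answer: 23 1

Derivation:
Read 1: bits[0:5] width=5 -> value=10 (bin 01010); offset now 5 = byte 0 bit 5; 43 bits remain
Read 2: bits[5:7] width=2 -> value=1 (bin 01); offset now 7 = byte 0 bit 7; 41 bits remain
Read 3: bits[7:16] width=9 -> value=130 (bin 010000010); offset now 16 = byte 2 bit 0; 32 bits remain
Read 4: bits[16:25] width=9 -> value=73 (bin 001001001); offset now 25 = byte 3 bit 1; 23 bits remain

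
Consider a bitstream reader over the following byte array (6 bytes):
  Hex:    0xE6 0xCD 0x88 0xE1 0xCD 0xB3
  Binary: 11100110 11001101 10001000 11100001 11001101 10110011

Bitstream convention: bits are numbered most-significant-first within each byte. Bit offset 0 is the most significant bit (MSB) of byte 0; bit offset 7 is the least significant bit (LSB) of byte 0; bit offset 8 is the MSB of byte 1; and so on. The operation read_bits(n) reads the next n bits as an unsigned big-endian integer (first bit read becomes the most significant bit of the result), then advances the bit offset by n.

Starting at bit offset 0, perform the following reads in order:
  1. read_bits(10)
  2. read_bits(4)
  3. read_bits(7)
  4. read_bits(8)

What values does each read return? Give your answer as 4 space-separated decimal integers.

Answer: 923 3 49 28

Derivation:
Read 1: bits[0:10] width=10 -> value=923 (bin 1110011011); offset now 10 = byte 1 bit 2; 38 bits remain
Read 2: bits[10:14] width=4 -> value=3 (bin 0011); offset now 14 = byte 1 bit 6; 34 bits remain
Read 3: bits[14:21] width=7 -> value=49 (bin 0110001); offset now 21 = byte 2 bit 5; 27 bits remain
Read 4: bits[21:29] width=8 -> value=28 (bin 00011100); offset now 29 = byte 3 bit 5; 19 bits remain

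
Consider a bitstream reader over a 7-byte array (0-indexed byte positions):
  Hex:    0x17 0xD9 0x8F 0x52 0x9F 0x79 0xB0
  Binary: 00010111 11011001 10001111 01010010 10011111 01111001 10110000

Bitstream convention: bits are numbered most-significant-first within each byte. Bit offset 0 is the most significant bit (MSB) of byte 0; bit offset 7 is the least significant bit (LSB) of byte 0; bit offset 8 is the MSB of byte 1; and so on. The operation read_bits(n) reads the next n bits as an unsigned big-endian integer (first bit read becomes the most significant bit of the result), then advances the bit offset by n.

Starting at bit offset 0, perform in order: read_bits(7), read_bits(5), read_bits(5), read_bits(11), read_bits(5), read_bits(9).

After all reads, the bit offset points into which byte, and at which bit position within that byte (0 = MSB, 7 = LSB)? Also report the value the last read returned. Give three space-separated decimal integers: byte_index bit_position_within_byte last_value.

Read 1: bits[0:7] width=7 -> value=11 (bin 0001011); offset now 7 = byte 0 bit 7; 49 bits remain
Read 2: bits[7:12] width=5 -> value=29 (bin 11101); offset now 12 = byte 1 bit 4; 44 bits remain
Read 3: bits[12:17] width=5 -> value=19 (bin 10011); offset now 17 = byte 2 bit 1; 39 bits remain
Read 4: bits[17:28] width=11 -> value=245 (bin 00011110101); offset now 28 = byte 3 bit 4; 28 bits remain
Read 5: bits[28:33] width=5 -> value=5 (bin 00101); offset now 33 = byte 4 bit 1; 23 bits remain
Read 6: bits[33:42] width=9 -> value=125 (bin 001111101); offset now 42 = byte 5 bit 2; 14 bits remain

Answer: 5 2 125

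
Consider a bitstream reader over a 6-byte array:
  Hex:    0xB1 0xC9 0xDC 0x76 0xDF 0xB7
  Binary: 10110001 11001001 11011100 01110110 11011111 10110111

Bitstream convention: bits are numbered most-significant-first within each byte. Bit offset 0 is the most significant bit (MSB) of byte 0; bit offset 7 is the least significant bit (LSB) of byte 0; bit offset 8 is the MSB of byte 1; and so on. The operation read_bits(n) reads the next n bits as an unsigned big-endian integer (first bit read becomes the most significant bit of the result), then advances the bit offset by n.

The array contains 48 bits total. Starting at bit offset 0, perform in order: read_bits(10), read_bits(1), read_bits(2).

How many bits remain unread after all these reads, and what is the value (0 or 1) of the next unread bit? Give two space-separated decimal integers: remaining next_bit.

Read 1: bits[0:10] width=10 -> value=711 (bin 1011000111); offset now 10 = byte 1 bit 2; 38 bits remain
Read 2: bits[10:11] width=1 -> value=0 (bin 0); offset now 11 = byte 1 bit 3; 37 bits remain
Read 3: bits[11:13] width=2 -> value=1 (bin 01); offset now 13 = byte 1 bit 5; 35 bits remain

Answer: 35 0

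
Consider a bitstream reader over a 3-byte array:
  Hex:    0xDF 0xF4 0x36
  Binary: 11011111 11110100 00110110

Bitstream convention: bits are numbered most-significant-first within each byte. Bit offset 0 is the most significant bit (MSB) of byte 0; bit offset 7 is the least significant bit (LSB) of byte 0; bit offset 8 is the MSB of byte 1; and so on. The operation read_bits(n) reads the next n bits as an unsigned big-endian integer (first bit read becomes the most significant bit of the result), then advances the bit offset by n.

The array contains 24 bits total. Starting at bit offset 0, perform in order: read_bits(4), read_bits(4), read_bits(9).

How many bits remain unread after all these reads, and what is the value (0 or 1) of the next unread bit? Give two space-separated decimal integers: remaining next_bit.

Answer: 7 0

Derivation:
Read 1: bits[0:4] width=4 -> value=13 (bin 1101); offset now 4 = byte 0 bit 4; 20 bits remain
Read 2: bits[4:8] width=4 -> value=15 (bin 1111); offset now 8 = byte 1 bit 0; 16 bits remain
Read 3: bits[8:17] width=9 -> value=488 (bin 111101000); offset now 17 = byte 2 bit 1; 7 bits remain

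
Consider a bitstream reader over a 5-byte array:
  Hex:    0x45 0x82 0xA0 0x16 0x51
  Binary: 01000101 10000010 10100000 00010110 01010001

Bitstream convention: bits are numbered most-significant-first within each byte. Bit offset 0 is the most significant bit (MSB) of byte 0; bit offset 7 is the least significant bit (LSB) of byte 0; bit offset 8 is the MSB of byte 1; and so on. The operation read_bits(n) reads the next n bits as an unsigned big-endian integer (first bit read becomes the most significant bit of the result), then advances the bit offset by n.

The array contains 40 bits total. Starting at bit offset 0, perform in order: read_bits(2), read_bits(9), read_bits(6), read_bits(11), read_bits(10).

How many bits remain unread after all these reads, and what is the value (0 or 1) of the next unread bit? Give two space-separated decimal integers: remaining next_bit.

Answer: 2 0

Derivation:
Read 1: bits[0:2] width=2 -> value=1 (bin 01); offset now 2 = byte 0 bit 2; 38 bits remain
Read 2: bits[2:11] width=9 -> value=44 (bin 000101100); offset now 11 = byte 1 bit 3; 29 bits remain
Read 3: bits[11:17] width=6 -> value=5 (bin 000101); offset now 17 = byte 2 bit 1; 23 bits remain
Read 4: bits[17:28] width=11 -> value=513 (bin 01000000001); offset now 28 = byte 3 bit 4; 12 bits remain
Read 5: bits[28:38] width=10 -> value=404 (bin 0110010100); offset now 38 = byte 4 bit 6; 2 bits remain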